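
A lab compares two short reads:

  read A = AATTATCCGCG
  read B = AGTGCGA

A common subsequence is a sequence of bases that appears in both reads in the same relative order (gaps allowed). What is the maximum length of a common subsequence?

One common subsequence of length 5: A [1,1]; then T [6,3]; then G [9,4]; then C [10,5]; then G [11,6]. Since dp[11][7] = 5, nothing longer is possible.

5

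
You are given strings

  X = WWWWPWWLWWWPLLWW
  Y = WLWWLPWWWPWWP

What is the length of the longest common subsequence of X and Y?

10

Taking W (X #1, Y #1) → W (X #2, Y #3) → W (X #3, Y #4) → P (X #5, Y #6) → W (X #6, Y #7) → W (X #7, Y #8) → W (X #9, Y #9) → W (X #10, Y #11) → W (X #11, Y #12) → P (X #12, Y #13) gives a common subsequence of length 10. dp[16][13] = 10 confirms this is the maximum.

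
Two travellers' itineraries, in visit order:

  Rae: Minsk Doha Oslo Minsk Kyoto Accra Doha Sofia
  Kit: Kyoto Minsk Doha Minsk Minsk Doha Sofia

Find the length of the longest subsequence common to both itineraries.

5

One common subsequence of length 5: Minsk (Rae #1, Kit #2) → Doha (Rae #2, Kit #3) → Minsk (Rae #4, Kit #5) → Doha (Rae #7, Kit #6) → Sofia (Rae #8, Kit #7), and the DP table's final entry dp[8][7] is also 5, so no common subsequence is longer.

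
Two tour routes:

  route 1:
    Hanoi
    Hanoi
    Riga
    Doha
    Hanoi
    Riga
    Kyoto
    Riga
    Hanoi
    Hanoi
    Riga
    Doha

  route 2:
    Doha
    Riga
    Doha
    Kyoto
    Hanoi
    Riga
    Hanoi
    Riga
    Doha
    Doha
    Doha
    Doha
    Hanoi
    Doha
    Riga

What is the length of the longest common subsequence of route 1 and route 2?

Match Riga (route 1 #3, route 2 #2), Doha (route 1 #4, route 2 #3), Hanoi (route 1 #5, route 2 #5), Riga (route 1 #6, route 2 #6), Riga (route 1 #8, route 2 #8), Hanoi (route 1 #9, route 2 #13), Riga (route 1 #11, route 2 #15) — 7 stops in the same relative order in both. The LCS DP gives dp[12][15] = 7, so this is optimal.

7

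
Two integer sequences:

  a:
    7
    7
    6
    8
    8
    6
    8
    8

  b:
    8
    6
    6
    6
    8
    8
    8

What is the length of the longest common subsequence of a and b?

Match 6 [3,4], then 8 [5,5], then 8 [7,6], then 8 [8,7] — 4 values in the same relative order in both. Since dp[8][7] = 4, nothing longer is possible.

4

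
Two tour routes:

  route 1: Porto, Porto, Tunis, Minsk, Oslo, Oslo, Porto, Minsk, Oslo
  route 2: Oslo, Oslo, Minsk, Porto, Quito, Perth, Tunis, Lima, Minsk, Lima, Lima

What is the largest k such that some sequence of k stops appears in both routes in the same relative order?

4

Pick Oslo [5,1]; then Oslo [6,2]; then Porto [7,4]; then Minsk [8,9]; all 4 stops appear in both, in order. The LCS DP gives dp[9][11] = 4, so this is optimal.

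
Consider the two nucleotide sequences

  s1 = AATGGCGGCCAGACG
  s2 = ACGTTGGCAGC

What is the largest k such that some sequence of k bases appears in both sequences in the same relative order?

Taking A at s1[1]=s2[1], T at s1[3]=s2[5], G at s1[7]=s2[6], G at s1[8]=s2[7], C at s1[10]=s2[8], A at s1[11]=s2[9], G at s1[12]=s2[10], C at s1[14]=s2[11] gives a common subsequence of length 8, and the DP table's final entry dp[15][11] is also 8, so no common subsequence is longer.

8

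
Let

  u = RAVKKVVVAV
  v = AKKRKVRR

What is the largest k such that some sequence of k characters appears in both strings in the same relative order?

4

Pick A at u[2]=v[1], then K at u[4]=v[3], then K at u[5]=v[5], then V at u[6]=v[6]; all 4 characters appear in both, in order, and the DP table's final entry dp[10][8] is also 4, so no common subsequence is longer.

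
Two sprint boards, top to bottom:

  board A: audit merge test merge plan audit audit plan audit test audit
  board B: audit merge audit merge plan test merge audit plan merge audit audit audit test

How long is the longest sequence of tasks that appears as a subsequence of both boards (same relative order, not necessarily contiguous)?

Match audit (board A #1, board B #3), then merge (board A #2, board B #4), then test (board A #3, board B #6), then merge (board A #4, board B #7), then plan (board A #5, board B #9), then audit (board A #6, board B #11), then audit (board A #7, board B #12), then audit (board A #9, board B #13), then test (board A #10, board B #14) — 9 tasks in the same relative order in both, and the DP table's final entry dp[11][14] is also 9, so no common subsequence is longer.

9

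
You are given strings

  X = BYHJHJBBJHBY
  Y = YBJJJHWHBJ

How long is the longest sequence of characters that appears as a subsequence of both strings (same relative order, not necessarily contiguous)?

6

Let dp[i][j] be the LCS length of the first i characters of X and the first j characters of Y. dp[i][j] = dp[i-1][j-1]+1 when the i-th and j-th characters match, else max(dp[i-1][j], dp[i][j-1]).
    ·  Y  B  J  J  J  H  W  H  B  J
 ·  0  0  0  0  0  0  0  0  0  0  0
 B  0  0  1  1  1  1  1  1  1  1  1
 Y  0  1  1  1  1  1  1  1  1  1  1
 H  0  1  1  1  1  1  2  2  2  2  2
 J  0  1  1  2  2  2  2  2  2  2  3
 H  0  1  1  2  2  2  3  3  3  3  3
 J  0  1  1  2  3  3  3  3  3  3  4
 B  0  1  2  2  3  3  3  3  3  4  4
 B  0  1  2  2  3  3  3  3  3  4  4
 J  0  1  2  3  3  4  4  4  4  4  5
 H  0  1  2  3  3  4  5  5  5  5  5
 B  0  1  2  3  3  4  5  5  5  6  6
 Y  0  1  2  3  3  4  5  5  5  6  6
dp[12][10] = 6. One LCS (by backtracking along matches): BJJJHB.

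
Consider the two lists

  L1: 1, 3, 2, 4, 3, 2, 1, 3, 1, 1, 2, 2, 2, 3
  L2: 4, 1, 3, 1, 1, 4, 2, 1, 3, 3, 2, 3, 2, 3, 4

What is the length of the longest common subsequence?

9

One common subsequence of length 9: 1 (L1 #1, L2 #2); then 3 (L1 #2, L2 #3); then 4 (L1 #4, L2 #6); then 2 (L1 #6, L2 #7); then 1 (L1 #7, L2 #8); then 3 (L1 #8, L2 #10); then 2 (L1 #11, L2 #11); then 2 (L1 #13, L2 #13); then 3 (L1 #14, L2 #14), and the DP table's final entry dp[14][15] is also 9, so no common subsequence is longer.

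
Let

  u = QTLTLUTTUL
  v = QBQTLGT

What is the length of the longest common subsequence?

One common subsequence of length 4: Q at u[1]=v[3] → T at u[2]=v[4] → L at u[3]=v[5] → T at u[8]=v[7], and the DP table's final entry dp[10][7] is also 4, so no common subsequence is longer.

4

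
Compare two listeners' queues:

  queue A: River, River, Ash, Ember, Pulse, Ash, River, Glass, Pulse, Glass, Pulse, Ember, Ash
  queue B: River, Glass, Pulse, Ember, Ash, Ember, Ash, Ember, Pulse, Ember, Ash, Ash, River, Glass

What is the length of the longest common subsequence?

Pick River [1,1], then Ash [3,7], then Ember [4,8], then Pulse [5,9], then Ash [6,12], then River [7,13], then Glass [10,14]; all 7 songs appear in both, in order. dp[13][14] = 7 confirms this is the maximum.

7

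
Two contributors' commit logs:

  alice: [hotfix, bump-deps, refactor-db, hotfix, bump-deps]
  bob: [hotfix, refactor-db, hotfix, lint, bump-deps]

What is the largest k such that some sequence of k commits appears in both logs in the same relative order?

4

Taking hotfix (alice #1, bob #1); then refactor-db (alice #3, bob #2); then hotfix (alice #4, bob #3); then bump-deps (alice #5, bob #5) gives a common subsequence of length 4. The LCS DP gives dp[5][5] = 4, so this is optimal.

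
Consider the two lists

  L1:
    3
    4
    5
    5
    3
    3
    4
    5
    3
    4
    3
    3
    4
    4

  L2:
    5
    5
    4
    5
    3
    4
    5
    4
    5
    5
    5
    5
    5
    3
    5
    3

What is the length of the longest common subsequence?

Taking 4 at L1[2]=L2[3]; then 5 at L1[4]=L2[4]; then 3 at L1[6]=L2[5]; then 4 at L1[7]=L2[6]; then 5 at L1[8]=L2[7]; then 4 at L1[10]=L2[8]; then 3 at L1[11]=L2[14]; then 3 at L1[12]=L2[16] gives a common subsequence of length 8. The LCS DP gives dp[14][16] = 8, so this is optimal.

8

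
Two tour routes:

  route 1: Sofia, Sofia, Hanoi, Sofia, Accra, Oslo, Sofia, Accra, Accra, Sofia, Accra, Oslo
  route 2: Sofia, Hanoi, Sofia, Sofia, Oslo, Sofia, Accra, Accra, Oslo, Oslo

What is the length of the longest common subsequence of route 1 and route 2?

8

Pick Sofia (route 1 #1, route 2 #1); then Sofia (route 1 #2, route 2 #3); then Sofia (route 1 #4, route 2 #4); then Oslo (route 1 #6, route 2 #5); then Sofia (route 1 #7, route 2 #6); then Accra (route 1 #8, route 2 #7); then Accra (route 1 #9, route 2 #8); then Oslo (route 1 #12, route 2 #10); all 8 stops appear in both, in order. dp[12][10] = 8 confirms this is the maximum.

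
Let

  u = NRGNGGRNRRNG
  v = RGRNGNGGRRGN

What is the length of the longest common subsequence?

8

One common subsequence of length 8: N at u[1]=v[4] → G at u[3]=v[5] → N at u[4]=v[6] → G at u[5]=v[7] → G at u[6]=v[8] → R at u[7]=v[9] → R at u[9]=v[10] → N at u[11]=v[12]. Since dp[12][12] = 8, nothing longer is possible.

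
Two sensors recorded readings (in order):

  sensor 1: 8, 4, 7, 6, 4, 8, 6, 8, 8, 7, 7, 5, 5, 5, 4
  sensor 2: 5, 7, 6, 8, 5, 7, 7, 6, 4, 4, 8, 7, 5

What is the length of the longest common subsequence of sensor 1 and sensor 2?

7

Taking 8 (sensor 1 #1, sensor 2 #4), 7 (sensor 1 #3, sensor 2 #7), 6 (sensor 1 #4, sensor 2 #8), 4 (sensor 1 #5, sensor 2 #10), 8 (sensor 1 #9, sensor 2 #11), 7 (sensor 1 #11, sensor 2 #12), 5 (sensor 1 #14, sensor 2 #13) gives a common subsequence of length 7, and the DP table's final entry dp[15][13] is also 7, so no common subsequence is longer.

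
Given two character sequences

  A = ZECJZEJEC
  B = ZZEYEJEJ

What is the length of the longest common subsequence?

5

Let dp[i][j] be the LCS length of the first i characters of A and the first j characters of B. dp[i][j] = dp[i-1][j-1]+1 when the i-th and j-th characters match, else max(dp[i-1][j], dp[i][j-1]).
    ·  Z  Z  E  Y  E  J  E  J
 ·  0  0  0  0  0  0  0  0  0
 Z  0  1  1  1  1  1  1  1  1
 E  0  1  1  2  2  2  2  2  2
 C  0  1  1  2  2  2  2  2  2
 J  0  1  1  2  2  2  3  3  3
 Z  0  1  2  2  2  2  3  3  3
 E  0  1  2  3  3  3  3  4  4
 J  0  1  2  3  3  3  4  4  5
 E  0  1  2  3  3  4  4  5  5
 C  0  1  2  3  3  4  4  5  5
dp[9][8] = 5. One LCS (by backtracking along matches): ZEJEJ.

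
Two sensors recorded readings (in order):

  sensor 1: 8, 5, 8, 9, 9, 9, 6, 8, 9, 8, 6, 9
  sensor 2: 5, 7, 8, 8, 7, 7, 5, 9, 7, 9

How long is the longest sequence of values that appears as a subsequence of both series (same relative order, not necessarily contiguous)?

Taking 5 [2,1], then 8 [3,3], then 8 [8,4], then 9 [9,8], then 9 [12,10] gives a common subsequence of length 5. Since dp[12][10] = 5, nothing longer is possible.

5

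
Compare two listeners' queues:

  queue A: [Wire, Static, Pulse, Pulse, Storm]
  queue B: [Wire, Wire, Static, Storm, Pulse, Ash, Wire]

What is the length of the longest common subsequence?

One common subsequence of length 3: Wire at queue A[1]=queue B[2]; then Static at queue A[2]=queue B[3]; then Pulse at queue A[3]=queue B[5]. The LCS DP gives dp[5][7] = 3, so this is optimal.

3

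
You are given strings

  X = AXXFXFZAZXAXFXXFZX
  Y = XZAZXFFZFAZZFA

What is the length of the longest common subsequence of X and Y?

One common subsequence of length 8: A (X #1, Y #3) → X (X #3, Y #5) → F (X #4, Y #6) → F (X #6, Y #7) → Z (X #7, Y #8) → A (X #8, Y #10) → Z (X #9, Y #12) → A (X #11, Y #14). Since dp[18][14] = 8, nothing longer is possible.

8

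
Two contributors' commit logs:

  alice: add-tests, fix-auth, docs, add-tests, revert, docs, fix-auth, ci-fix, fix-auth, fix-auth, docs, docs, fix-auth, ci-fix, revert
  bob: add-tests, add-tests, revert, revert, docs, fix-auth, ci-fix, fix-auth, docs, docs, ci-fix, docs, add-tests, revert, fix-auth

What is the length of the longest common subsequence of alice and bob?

One common subsequence of length 11: add-tests at alice[1]=bob[1] → add-tests at alice[4]=bob[2] → revert at alice[5]=bob[4] → docs at alice[6]=bob[5] → fix-auth at alice[7]=bob[6] → ci-fix at alice[8]=bob[7] → fix-auth at alice[10]=bob[8] → docs at alice[11]=bob[9] → docs at alice[12]=bob[10] → ci-fix at alice[14]=bob[11] → revert at alice[15]=bob[14]. Since dp[15][15] = 11, nothing longer is possible.

11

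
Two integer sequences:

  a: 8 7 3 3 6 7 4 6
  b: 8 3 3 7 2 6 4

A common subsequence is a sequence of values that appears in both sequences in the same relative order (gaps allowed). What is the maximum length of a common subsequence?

5

Match 8 at a[1]=b[1], 3 at a[3]=b[2], 3 at a[4]=b[3], 6 at a[5]=b[6], 4 at a[7]=b[7] — 5 values in the same relative order in both. Since dp[8][7] = 5, nothing longer is possible.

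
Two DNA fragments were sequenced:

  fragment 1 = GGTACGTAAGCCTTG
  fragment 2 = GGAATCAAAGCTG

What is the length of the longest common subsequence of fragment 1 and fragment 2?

10

Taking G [1,1] → G [2,2] → T [3,5] → A [4,7] → A [8,8] → A [9,9] → G [10,10] → C [12,11] → T [14,12] → G [15,13] gives a common subsequence of length 10. dp[15][13] = 10 confirms this is the maximum.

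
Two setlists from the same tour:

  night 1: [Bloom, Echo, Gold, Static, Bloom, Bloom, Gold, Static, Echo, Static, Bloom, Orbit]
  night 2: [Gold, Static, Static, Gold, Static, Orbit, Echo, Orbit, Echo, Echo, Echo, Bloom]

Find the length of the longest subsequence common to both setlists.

Taking Gold at night 1[3]=night 2[1]; then Static at night 1[4]=night 2[3]; then Gold at night 1[7]=night 2[4]; then Static at night 1[8]=night 2[5]; then Echo at night 1[9]=night 2[11]; then Bloom at night 1[11]=night 2[12] gives a common subsequence of length 6. Since dp[12][12] = 6, nothing longer is possible.

6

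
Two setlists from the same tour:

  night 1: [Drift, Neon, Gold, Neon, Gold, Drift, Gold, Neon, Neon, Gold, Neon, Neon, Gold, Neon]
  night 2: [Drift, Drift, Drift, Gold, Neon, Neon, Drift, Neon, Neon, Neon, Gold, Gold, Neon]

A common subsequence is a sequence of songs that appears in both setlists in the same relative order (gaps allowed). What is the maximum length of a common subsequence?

Taking Drift [1,3]; then Neon [2,5]; then Neon [4,6]; then Drift [6,7]; then Neon [8,9]; then Neon [9,10]; then Gold [10,11]; then Gold [13,12]; then Neon [14,13] gives a common subsequence of length 9. Since dp[14][13] = 9, nothing longer is possible.

9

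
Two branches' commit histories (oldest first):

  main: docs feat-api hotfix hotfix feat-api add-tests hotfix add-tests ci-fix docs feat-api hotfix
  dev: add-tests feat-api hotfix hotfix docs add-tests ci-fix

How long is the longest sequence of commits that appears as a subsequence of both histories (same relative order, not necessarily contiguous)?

Pick feat-api at main[2]=dev[2] → hotfix at main[3]=dev[3] → hotfix at main[4]=dev[4] → add-tests at main[8]=dev[6] → ci-fix at main[9]=dev[7]; all 5 commits appear in both, in order, and the DP table's final entry dp[12][7] is also 5, so no common subsequence is longer.

5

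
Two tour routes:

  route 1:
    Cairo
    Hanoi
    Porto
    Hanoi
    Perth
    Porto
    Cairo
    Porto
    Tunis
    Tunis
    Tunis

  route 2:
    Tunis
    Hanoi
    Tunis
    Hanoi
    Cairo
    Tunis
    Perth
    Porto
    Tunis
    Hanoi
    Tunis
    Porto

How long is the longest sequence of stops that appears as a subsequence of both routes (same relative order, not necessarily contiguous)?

Match Hanoi (route 1 #2, route 2 #2) → Hanoi (route 1 #4, route 2 #4) → Perth (route 1 #5, route 2 #7) → Porto (route 1 #8, route 2 #8) → Tunis (route 1 #9, route 2 #9) → Tunis (route 1 #10, route 2 #11) — 6 stops in the same relative order in both, and the DP table's final entry dp[11][12] is also 6, so no common subsequence is longer.

6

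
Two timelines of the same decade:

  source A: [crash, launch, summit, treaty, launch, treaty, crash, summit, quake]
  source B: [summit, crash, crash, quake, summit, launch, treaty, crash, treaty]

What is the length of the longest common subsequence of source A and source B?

5

Taking crash [1,3], then summit [3,5], then launch [5,6], then treaty [6,7], then crash [7,8] gives a common subsequence of length 5. The LCS DP gives dp[9][9] = 5, so this is optimal.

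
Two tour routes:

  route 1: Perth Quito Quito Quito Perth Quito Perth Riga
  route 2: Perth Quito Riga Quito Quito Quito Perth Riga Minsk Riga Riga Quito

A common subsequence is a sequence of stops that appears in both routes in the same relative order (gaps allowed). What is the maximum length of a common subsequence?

7

One common subsequence of length 7: Perth [1,1] → Quito [2,2] → Quito [3,4] → Quito [4,5] → Quito [6,6] → Perth [7,7] → Riga [8,11], and the DP table's final entry dp[8][12] is also 7, so no common subsequence is longer.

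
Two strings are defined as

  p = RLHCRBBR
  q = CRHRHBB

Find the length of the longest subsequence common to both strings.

One common subsequence of length 5: R at p[1]=q[2], then H at p[3]=q[3], then R at p[5]=q[4], then B at p[6]=q[6], then B at p[7]=q[7]. dp[8][7] = 5 confirms this is the maximum.

5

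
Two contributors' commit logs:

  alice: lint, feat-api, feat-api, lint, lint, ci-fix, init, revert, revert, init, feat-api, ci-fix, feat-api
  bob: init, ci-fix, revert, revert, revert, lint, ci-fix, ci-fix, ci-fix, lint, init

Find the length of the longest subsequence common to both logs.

4

Match ci-fix at alice[6]=bob[2] → revert at alice[8]=bob[4] → revert at alice[9]=bob[5] → init at alice[10]=bob[11] — 4 commits in the same relative order in both. The LCS DP gives dp[13][11] = 4, so this is optimal.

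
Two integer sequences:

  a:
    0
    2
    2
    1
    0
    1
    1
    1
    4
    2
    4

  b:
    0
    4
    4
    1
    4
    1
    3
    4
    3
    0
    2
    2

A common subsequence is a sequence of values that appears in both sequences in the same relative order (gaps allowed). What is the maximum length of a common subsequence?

One common subsequence of length 5: 0 [1,1] → 1 [4,4] → 1 [6,6] → 4 [9,8] → 2 [10,12]. The LCS DP gives dp[11][12] = 5, so this is optimal.

5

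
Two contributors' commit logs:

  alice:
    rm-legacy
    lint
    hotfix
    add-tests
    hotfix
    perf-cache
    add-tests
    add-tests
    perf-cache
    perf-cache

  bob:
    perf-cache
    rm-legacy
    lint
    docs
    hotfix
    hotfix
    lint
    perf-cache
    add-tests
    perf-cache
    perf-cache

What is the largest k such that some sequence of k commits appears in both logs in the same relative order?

Pick rm-legacy (alice #1, bob #2) → lint (alice #2, bob #3) → hotfix (alice #3, bob #5) → hotfix (alice #5, bob #6) → perf-cache (alice #6, bob #8) → add-tests (alice #8, bob #9) → perf-cache (alice #9, bob #10) → perf-cache (alice #10, bob #11); all 8 commits appear in both, in order. The LCS DP gives dp[10][11] = 8, so this is optimal.

8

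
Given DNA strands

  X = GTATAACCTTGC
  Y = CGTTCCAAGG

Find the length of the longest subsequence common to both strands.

Let dp[i][j] be the LCS length of the first i bases of X and the first j bases of Y. dp[i][j] = dp[i-1][j-1]+1 when the i-th and j-th bases match, else max(dp[i-1][j], dp[i][j-1]).
    ·  C  G  T  T  C  C  A  A  G  G
 ·  0  0  0  0  0  0  0  0  0  0  0
 G  0  0  1  1  1  1  1  1  1  1  1
 T  0  0  1  2  2  2  2  2  2  2  2
 A  0  0  1  2  2  2  2  3  3  3  3
 T  0  0  1  2  3  3  3  3  3  3  3
 A  0  0  1  2  3  3  3  4  4  4  4
 A  0  0  1  2  3  3  3  4  5  5  5
 C  0  1  1  2  3  4  4  4  5  5  5
 C  0  1  1  2  3  4  5  5  5  5  5
 T  0  1  1  2  3  4  5  5  5  5  5
 T  0  1  1  2  3  4  5  5  5  5  5
 G  0  1  2  2  3  4  5  5  5  6  6
 C  0  1  2  2  3  4  5  5  5  6  6
dp[12][10] = 6. One LCS (by backtracking along matches): GTTAAG.

6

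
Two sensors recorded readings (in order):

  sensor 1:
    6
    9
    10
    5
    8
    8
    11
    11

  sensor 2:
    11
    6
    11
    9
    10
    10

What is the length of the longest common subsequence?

3

Match 6 (sensor 1 #1, sensor 2 #2) → 9 (sensor 1 #2, sensor 2 #4) → 10 (sensor 1 #3, sensor 2 #6) — 3 values in the same relative order in both. dp[8][6] = 3 confirms this is the maximum.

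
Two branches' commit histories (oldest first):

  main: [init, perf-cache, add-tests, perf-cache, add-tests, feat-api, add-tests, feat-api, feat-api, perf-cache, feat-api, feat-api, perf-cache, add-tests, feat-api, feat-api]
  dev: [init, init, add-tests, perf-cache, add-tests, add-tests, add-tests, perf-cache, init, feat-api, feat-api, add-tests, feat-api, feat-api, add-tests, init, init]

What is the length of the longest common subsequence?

Pick init (main #1, dev #2); then perf-cache (main #2, dev #4); then add-tests (main #3, dev #5); then add-tests (main #5, dev #6); then add-tests (main #7, dev #7); then perf-cache (main #10, dev #8); then feat-api (main #11, dev #10); then feat-api (main #12, dev #11); then add-tests (main #14, dev #12); then feat-api (main #15, dev #13); then feat-api (main #16, dev #14); all 11 commits appear in both, in order. dp[16][17] = 11 confirms this is the maximum.

11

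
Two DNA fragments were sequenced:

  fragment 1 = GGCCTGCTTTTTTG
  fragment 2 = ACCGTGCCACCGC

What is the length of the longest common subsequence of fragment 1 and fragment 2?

6

Match G (fragment 1 #1, fragment 2 #4), G (fragment 1 #2, fragment 2 #6), C (fragment 1 #3, fragment 2 #10), C (fragment 1 #4, fragment 2 #11), G (fragment 1 #6, fragment 2 #12), C (fragment 1 #7, fragment 2 #13) — 6 bases in the same relative order in both. Since dp[14][13] = 6, nothing longer is possible.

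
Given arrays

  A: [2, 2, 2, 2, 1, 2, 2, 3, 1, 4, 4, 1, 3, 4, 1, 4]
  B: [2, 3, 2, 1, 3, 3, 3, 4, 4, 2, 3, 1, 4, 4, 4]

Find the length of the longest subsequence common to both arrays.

Match 2 at A[1]=B[1], then 2 at A[4]=B[3], then 1 at A[5]=B[4], then 2 at A[7]=B[10], then 3 at A[8]=B[11], then 1 at A[9]=B[12], then 4 at A[11]=B[13], then 4 at A[14]=B[14], then 4 at A[16]=B[15] — 9 values in the same relative order in both. Since dp[16][15] = 9, nothing longer is possible.

9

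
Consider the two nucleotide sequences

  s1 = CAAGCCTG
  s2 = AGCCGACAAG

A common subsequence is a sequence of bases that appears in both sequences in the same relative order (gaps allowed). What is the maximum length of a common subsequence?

5

Let dp[i][j] be the LCS length of the first i bases of s1 and the first j bases of s2. dp[i][j] = dp[i-1][j-1]+1 when the i-th and j-th bases match, else max(dp[i-1][j], dp[i][j-1]).
    ·  A  G  C  C  G  A  C  A  A  G
 ·  0  0  0  0  0  0  0  0  0  0  0
 C  0  0  0  1  1  1  1  1  1  1  1
 A  0  1  1  1  1  1  2  2  2  2  2
 A  0  1  1  1  1  1  2  2  3  3  3
 G  0  1  2  2  2  2  2  2  3  3  4
 C  0  1  2  3  3  3  3  3  3  3  4
 C  0  1  2  3  4  4  4  4  4  4  4
 T  0  1  2  3  4  4  4  4  4  4  4
 G  0  1  2  3  4  5  5  5  5  5  5
dp[8][10] = 5. One LCS (by backtracking along matches): AGCCG.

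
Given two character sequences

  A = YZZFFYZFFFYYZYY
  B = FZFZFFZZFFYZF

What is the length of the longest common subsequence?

9

Pick Z [2,2], Z [3,4], F [4,5], F [5,6], Z [7,8], F [9,9], F [10,10], Y [12,11], Z [13,12]; all 9 characters appear in both, in order. dp[15][13] = 9 confirms this is the maximum.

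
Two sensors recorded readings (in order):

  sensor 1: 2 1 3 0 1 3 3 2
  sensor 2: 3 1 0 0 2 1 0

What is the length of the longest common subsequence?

3

Let dp[i][j] be the LCS length of the first i values of sensor 1 and the first j values of sensor 2. dp[i][j] = dp[i-1][j-1]+1 when the i-th and j-th values match, else max(dp[i-1][j], dp[i][j-1]).
    ·  3  1  0  0  2  1  0
 ·  0  0  0  0  0  0  0  0
 2  0  0  0  0  0  1  1  1
 1  0  0  1  1  1  1  2  2
 3  0  1  1  1  1  1  2  2
 0  0  1  1  2  2  2  2  3
 1  0  1  2  2  2  2  3  3
 3  0  1  2  2  2  2  3  3
 3  0  1  2  2  2  2  3  3
 2  0  1  2  2  2  3  3  3
dp[8][7] = 3. One LCS (by backtracking along matches): 2, 1, 0.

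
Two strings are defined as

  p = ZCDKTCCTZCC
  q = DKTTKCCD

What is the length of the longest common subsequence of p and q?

6

Let dp[i][j] be the LCS length of the first i characters of p and the first j characters of q. dp[i][j] = dp[i-1][j-1]+1 when the i-th and j-th characters match, else max(dp[i-1][j], dp[i][j-1]).
    ·  D  K  T  T  K  C  C  D
 ·  0  0  0  0  0  0  0  0  0
 Z  0  0  0  0  0  0  0  0  0
 C  0  0  0  0  0  0  1  1  1
 D  0  1  1  1  1  1  1  1  2
 K  0  1  2  2  2  2  2  2  2
 T  0  1  2  3  3  3  3  3  3
 C  0  1  2  3  3  3  4  4  4
 C  0  1  2  3  3  3  4  5  5
 T  0  1  2  3  4  4  4  5  5
 Z  0  1  2  3  4  4  4  5  5
 C  0  1  2  3  4  4  5  5  5
 C  0  1  2  3  4  4  5  6  6
dp[11][8] = 6. One LCS (by backtracking along matches): DKTTCC.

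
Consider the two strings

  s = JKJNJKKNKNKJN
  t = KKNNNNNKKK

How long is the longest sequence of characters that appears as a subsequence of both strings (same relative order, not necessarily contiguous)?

5

Pick K (s #2, t #2); then N (s #4, t #7); then K (s #7, t #8); then K (s #9, t #9); then K (s #11, t #10); all 5 characters appear in both, in order. The LCS DP gives dp[13][10] = 5, so this is optimal.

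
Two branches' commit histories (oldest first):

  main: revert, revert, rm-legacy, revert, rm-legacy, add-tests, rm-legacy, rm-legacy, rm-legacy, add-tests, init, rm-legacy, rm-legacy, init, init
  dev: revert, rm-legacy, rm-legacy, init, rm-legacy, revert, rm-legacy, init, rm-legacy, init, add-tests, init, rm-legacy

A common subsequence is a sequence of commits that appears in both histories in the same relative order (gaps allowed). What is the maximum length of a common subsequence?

Pick revert [2,1], then rm-legacy [3,2], then rm-legacy [5,3], then rm-legacy [7,5], then rm-legacy [8,7], then rm-legacy [9,9], then add-tests [10,11], then init [11,12], then rm-legacy [13,13]; all 9 commits appear in both, in order. The LCS DP gives dp[15][13] = 9, so this is optimal.

9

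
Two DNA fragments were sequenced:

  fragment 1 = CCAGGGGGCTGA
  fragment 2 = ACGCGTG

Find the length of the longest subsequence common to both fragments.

Let dp[i][j] be the LCS length of the first i bases of fragment 1 and the first j bases of fragment 2. dp[i][j] = dp[i-1][j-1]+1 when the i-th and j-th bases match, else max(dp[i-1][j], dp[i][j-1]).
    ·  A  C  G  C  G  T  G
 ·  0  0  0  0  0  0  0  0
 C  0  0  1  1  1  1  1  1
 C  0  0  1  1  2  2  2  2
 A  0  1  1  1  2  2  2  2
 G  0  1  1  2  2  3  3  3
 G  0  1  1  2  2  3  3  4
 G  0  1  1  2  2  3  3  4
 G  0  1  1  2  2  3  3  4
 G  0  1  1  2  2  3  3  4
 C  0  1  2  2  3  3  3  4
 T  0  1  2  2  3  3  4  4
 G  0  1  2  3  3  4  4  5
 A  0  1  2  3  3  4  4  5
dp[12][7] = 5. One LCS (by backtracking along matches): CCGTG.

5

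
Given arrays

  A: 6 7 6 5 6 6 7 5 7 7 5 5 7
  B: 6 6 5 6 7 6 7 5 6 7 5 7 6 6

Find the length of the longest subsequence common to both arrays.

Pick 6 at A[1]=B[1], then 6 at A[3]=B[2], then 5 at A[4]=B[3], then 6 at A[5]=B[4], then 6 at A[6]=B[6], then 7 at A[7]=B[7], then 5 at A[8]=B[8], then 7 at A[10]=B[10], then 5 at A[12]=B[11], then 7 at A[13]=B[12]; all 10 values appear in both, in order. Since dp[13][14] = 10, nothing longer is possible.

10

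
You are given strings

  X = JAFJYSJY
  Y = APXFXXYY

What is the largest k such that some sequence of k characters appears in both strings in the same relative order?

Pick A at X[2]=Y[1]; then F at X[3]=Y[4]; then Y at X[5]=Y[7]; then Y at X[8]=Y[8]; all 4 characters appear in both, in order, and the DP table's final entry dp[8][8] is also 4, so no common subsequence is longer.

4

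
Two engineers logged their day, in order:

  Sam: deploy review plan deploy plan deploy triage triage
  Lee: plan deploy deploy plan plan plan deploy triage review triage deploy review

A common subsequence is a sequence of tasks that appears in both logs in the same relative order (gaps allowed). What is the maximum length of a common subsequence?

6

Match deploy at Sam[1]=Lee[3], then plan at Sam[3]=Lee[5], then plan at Sam[5]=Lee[6], then deploy at Sam[6]=Lee[7], then triage at Sam[7]=Lee[8], then triage at Sam[8]=Lee[10] — 6 tasks in the same relative order in both. dp[8][12] = 6 confirms this is the maximum.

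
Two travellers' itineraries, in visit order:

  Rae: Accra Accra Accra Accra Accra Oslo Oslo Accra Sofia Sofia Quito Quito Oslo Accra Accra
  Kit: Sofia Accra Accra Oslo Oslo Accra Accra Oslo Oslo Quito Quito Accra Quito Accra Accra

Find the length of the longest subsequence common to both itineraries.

One common subsequence of length 10: Accra [1,2], then Accra [2,3], then Accra [4,6], then Accra [5,7], then Oslo [6,8], then Oslo [7,9], then Accra [8,12], then Quito [12,13], then Accra [14,14], then Accra [15,15]. Since dp[15][15] = 10, nothing longer is possible.

10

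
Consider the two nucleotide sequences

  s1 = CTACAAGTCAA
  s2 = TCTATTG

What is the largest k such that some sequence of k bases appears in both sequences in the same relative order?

Let dp[i][j] be the LCS length of the first i bases of s1 and the first j bases of s2. dp[i][j] = dp[i-1][j-1]+1 when the i-th and j-th bases match, else max(dp[i-1][j], dp[i][j-1]).
    ·  T  C  T  A  T  T  G
 ·  0  0  0  0  0  0  0  0
 C  0  0  1  1  1  1  1  1
 T  0  1  1  2  2  2  2  2
 A  0  1  1  2  3  3  3  3
 C  0  1  2  2  3  3  3  3
 A  0  1  2  2  3  3  3  3
 A  0  1  2  2  3  3  3  3
 G  0  1  2  2  3  3  3  4
 T  0  1  2  3  3  4  4  4
 C  0  1  2  3  3  4  4  4
 A  0  1  2  3  4  4  4  4
 A  0  1  2  3  4  4  4  4
dp[11][7] = 4. One LCS (by backtracking along matches): CTAG.

4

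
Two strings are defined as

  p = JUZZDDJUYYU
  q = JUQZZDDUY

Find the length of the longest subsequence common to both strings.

Match J at p[1]=q[1], then U at p[2]=q[2], then Z at p[3]=q[4], then Z at p[4]=q[5], then D at p[5]=q[6], then D at p[6]=q[7], then U at p[8]=q[8], then Y at p[10]=q[9] — 8 characters in the same relative order in both, and the DP table's final entry dp[11][9] is also 8, so no common subsequence is longer.

8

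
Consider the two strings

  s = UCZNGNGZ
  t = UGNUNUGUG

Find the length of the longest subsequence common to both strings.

Let dp[i][j] be the LCS length of the first i characters of s and the first j characters of t. dp[i][j] = dp[i-1][j-1]+1 when the i-th and j-th characters match, else max(dp[i-1][j], dp[i][j-1]).
    ·  U  G  N  U  N  U  G  U  G
 ·  0  0  0  0  0  0  0  0  0  0
 U  0  1  1  1  1  1  1  1  1  1
 C  0  1  1  1  1  1  1  1  1  1
 Z  0  1  1  1  1  1  1  1  1  1
 N  0  1  1  2  2  2  2  2  2  2
 G  0  1  2  2  2  2  2  3  3  3
 N  0  1  2  3  3  3  3  3  3  3
 G  0  1  2  3  3  3  3  4  4  4
 Z  0  1  2  3  3  3  3  4  4  4
dp[8][9] = 4. One LCS (by backtracking along matches): UNGG.

4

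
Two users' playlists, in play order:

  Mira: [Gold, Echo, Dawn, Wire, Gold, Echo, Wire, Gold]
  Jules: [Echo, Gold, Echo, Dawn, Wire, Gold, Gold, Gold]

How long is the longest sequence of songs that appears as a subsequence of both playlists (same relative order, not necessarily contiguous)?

Pick Gold [1,2], Echo [2,3], Dawn [3,4], Wire [4,5], Gold [5,7], Gold [8,8]; all 6 songs appear in both, in order. Since dp[8][8] = 6, nothing longer is possible.

6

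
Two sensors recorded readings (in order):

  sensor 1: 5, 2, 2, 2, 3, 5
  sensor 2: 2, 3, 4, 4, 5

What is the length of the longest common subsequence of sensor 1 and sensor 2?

3

Let dp[i][j] be the LCS length of the first i values of sensor 1 and the first j values of sensor 2. dp[i][j] = dp[i-1][j-1]+1 when the i-th and j-th values match, else max(dp[i-1][j], dp[i][j-1]).
    ·  2  3  4  4  5
 ·  0  0  0  0  0  0
 5  0  0  0  0  0  1
 2  0  1  1  1  1  1
 2  0  1  1  1  1  1
 2  0  1  1  1  1  1
 3  0  1  2  2  2  2
 5  0  1  2  2  2  3
dp[6][5] = 3. One LCS (by backtracking along matches): 2, 3, 5.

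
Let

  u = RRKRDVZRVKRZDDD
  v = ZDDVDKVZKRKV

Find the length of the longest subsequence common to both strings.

Match K [3,6], then V [6,7], then Z [7,8], then R [8,10], then V [9,12] — 5 characters in the same relative order in both, and the DP table's final entry dp[15][12] is also 5, so no common subsequence is longer.

5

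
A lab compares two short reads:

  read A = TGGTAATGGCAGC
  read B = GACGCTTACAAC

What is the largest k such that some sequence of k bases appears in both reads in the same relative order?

7

Match G at read A[2]=read B[1], then G at read A[3]=read B[4], then T at read A[4]=read B[7], then A at read A[5]=read B[8], then A at read A[6]=read B[10], then A at read A[11]=read B[11], then C at read A[13]=read B[12] — 7 bases in the same relative order in both. dp[13][12] = 7 confirms this is the maximum.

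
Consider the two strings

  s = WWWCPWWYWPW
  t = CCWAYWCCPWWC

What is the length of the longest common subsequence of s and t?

Pick W [1,3], then W [2,6], then C [4,8], then P [5,9], then W [6,10], then W [7,11]; all 6 characters appear in both, in order. The LCS DP gives dp[11][12] = 6, so this is optimal.

6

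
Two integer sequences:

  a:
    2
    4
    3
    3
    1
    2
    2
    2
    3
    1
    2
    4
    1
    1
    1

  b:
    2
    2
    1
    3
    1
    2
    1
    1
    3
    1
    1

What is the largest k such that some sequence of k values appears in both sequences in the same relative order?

One common subsequence of length 8: 2 at a[1]=b[2], then 3 at a[4]=b[4], then 1 at a[5]=b[5], then 2 at a[8]=b[6], then 1 at a[10]=b[7], then 1 at a[13]=b[8], then 1 at a[14]=b[10], then 1 at a[15]=b[11]. The LCS DP gives dp[15][11] = 8, so this is optimal.

8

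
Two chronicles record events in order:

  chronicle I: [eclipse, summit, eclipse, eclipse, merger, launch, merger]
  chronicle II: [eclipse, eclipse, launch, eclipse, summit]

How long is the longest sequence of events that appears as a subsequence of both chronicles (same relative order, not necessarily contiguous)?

Taking eclipse at chronicle I[1]=chronicle II[1] → eclipse at chronicle I[3]=chronicle II[2] → eclipse at chronicle I[4]=chronicle II[4] gives a common subsequence of length 3. The LCS DP gives dp[7][5] = 3, so this is optimal.

3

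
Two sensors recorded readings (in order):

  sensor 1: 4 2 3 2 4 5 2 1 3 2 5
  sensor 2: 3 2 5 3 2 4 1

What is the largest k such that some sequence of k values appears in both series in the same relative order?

5

Let dp[i][j] be the LCS length of the first i values of sensor 1 and the first j values of sensor 2. dp[i][j] = dp[i-1][j-1]+1 when the i-th and j-th values match, else max(dp[i-1][j], dp[i][j-1]).
    ·  3  2  5  3  2  4  1
 ·  0  0  0  0  0  0  0  0
 4  0  0  0  0  0  0  1  1
 2  0  0  1  1  1  1  1  1
 3  0  1  1  1  2  2  2  2
 2  0  1  2  2  2  3  3  3
 4  0  1  2  2  2  3  4  4
 5  0  1  2  3  3  3  4  4
 2  0  1  2  3  3  4  4  4
 1  0  1  2  3  3  4  4  5
 3  0  1  2  3  4  4  4  5
 2  0  1  2  3  4  5  5  5
 5  0  1  2  3  4  5  5  5
dp[11][7] = 5. One LCS (by backtracking along matches): 2, 3, 2, 4, 1.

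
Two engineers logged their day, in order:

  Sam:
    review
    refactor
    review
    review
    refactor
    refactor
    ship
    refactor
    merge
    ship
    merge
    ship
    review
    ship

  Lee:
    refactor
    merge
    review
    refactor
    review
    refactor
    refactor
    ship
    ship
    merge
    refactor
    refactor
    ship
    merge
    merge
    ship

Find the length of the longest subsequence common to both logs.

Pick review [1,3], refactor [2,4], review [4,5], refactor [5,6], refactor [6,7], ship [7,9], refactor [8,12], merge [9,14], merge [11,15], ship [14,16]; all 10 tasks appear in both, in order. dp[14][16] = 10 confirms this is the maximum.

10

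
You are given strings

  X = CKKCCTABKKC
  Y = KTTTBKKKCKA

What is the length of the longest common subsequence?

6

Let dp[i][j] be the LCS length of the first i characters of X and the first j characters of Y. dp[i][j] = dp[i-1][j-1]+1 when the i-th and j-th characters match, else max(dp[i-1][j], dp[i][j-1]).
    ·  K  T  T  T  B  K  K  K  C  K  A
 ·  0  0  0  0  0  0  0  0  0  0  0  0
 C  0  0  0  0  0  0  0  0  0  1  1  1
 K  0  1  1  1  1  1  1  1  1  1  2  2
 K  0  1  1  1  1  1  2  2  2  2  2  2
 C  0  1  1  1  1  1  2  2  2  3  3  3
 C  0  1  1  1  1  1  2  2  2  3  3  3
 T  0  1  2  2  2  2  2  2  2  3  3  3
 A  0  1  2  2  2  2  2  2  2  3  3  4
 B  0  1  2  2  2  3  3  3  3  3  3  4
 K  0  1  2  2  2  3  4  4  4  4  4  4
 K  0  1  2  2  2  3  4  5  5  5  5  5
 C  0  1  2  2  2  3  4  5  5  6  6  6
dp[11][11] = 6. One LCS (by backtracking along matches): KTBKKC.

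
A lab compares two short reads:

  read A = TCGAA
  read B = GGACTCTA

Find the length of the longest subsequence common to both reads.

3

One common subsequence of length 3: T [1,5] → C [2,6] → A [5,8], and the DP table's final entry dp[5][8] is also 3, so no common subsequence is longer.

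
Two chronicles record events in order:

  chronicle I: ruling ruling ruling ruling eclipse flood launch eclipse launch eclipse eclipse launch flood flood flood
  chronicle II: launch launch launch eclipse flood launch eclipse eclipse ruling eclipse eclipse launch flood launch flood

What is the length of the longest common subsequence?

Match eclipse at chronicle I[5]=chronicle II[4], flood at chronicle I[6]=chronicle II[5], launch at chronicle I[7]=chronicle II[6], eclipse at chronicle I[8]=chronicle II[8], eclipse at chronicle I[10]=chronicle II[10], eclipse at chronicle I[11]=chronicle II[11], launch at chronicle I[12]=chronicle II[12], flood at chronicle I[13]=chronicle II[13], flood at chronicle I[15]=chronicle II[15] — 9 events in the same relative order in both, and the DP table's final entry dp[15][15] is also 9, so no common subsequence is longer.

9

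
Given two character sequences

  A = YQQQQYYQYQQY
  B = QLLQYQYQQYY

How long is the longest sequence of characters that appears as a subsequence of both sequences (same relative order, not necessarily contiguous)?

Let dp[i][j] be the LCS length of the first i characters of A and the first j characters of B. dp[i][j] = dp[i-1][j-1]+1 when the i-th and j-th characters match, else max(dp[i-1][j], dp[i][j-1]).
    ·  Q  L  L  Q  Y  Q  Y  Q  Q  Y  Y
 ·  0  0  0  0  0  0  0  0  0  0  0  0
 Y  0  0  0  0  0  1  1  1  1  1  1  1
 Q  0  1  1  1  1  1  2  2  2  2  2  2
 Q  0  1  1  1  2  2  2  2  3  3  3  3
 Q  0  1  1  1  2  2  3  3  3  4  4  4
 Q  0  1  1  1  2  2  3  3  4  4  4  4
 Y  0  1  1  1  2  3  3  4  4  4  5  5
 Y  0  1  1  1  2  3  3  4  4  4  5  6
 Q  0  1  1  1  2  3  4  4  5  5  5  6
 Y  0  1  1  1  2  3  4  5  5  5  6  6
 Q  0  1  1  1  2  3  4  5  6  6  6  6
 Q  0  1  1  1  2  3  4  5  6  7  7  7
 Y  0  1  1  1  2  3  4  5  6  7  8  8
dp[12][11] = 8. One LCS (by backtracking along matches): QQYQYQQY.

8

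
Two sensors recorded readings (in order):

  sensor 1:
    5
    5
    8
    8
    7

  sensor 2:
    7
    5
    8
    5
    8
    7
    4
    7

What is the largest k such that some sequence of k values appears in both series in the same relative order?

4

Pick 5 [1,2], 5 [2,4], 8 [3,5], 7 [5,8]; all 4 values appear in both, in order. The LCS DP gives dp[5][8] = 4, so this is optimal.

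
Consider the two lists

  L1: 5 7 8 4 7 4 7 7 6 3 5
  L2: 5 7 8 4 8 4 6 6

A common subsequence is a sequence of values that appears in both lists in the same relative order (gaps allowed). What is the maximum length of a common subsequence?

Pick 5 at L1[1]=L2[1], 7 at L1[2]=L2[2], 8 at L1[3]=L2[3], 4 at L1[4]=L2[4], 4 at L1[6]=L2[6], 6 at L1[9]=L2[8]; all 6 values appear in both, in order. dp[11][8] = 6 confirms this is the maximum.

6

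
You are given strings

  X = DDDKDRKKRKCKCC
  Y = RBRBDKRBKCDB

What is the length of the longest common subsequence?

Taking D [3,5] → K [4,6] → R [6,7] → K [10,9] → C [11,10] gives a common subsequence of length 5, and the DP table's final entry dp[14][12] is also 5, so no common subsequence is longer.

5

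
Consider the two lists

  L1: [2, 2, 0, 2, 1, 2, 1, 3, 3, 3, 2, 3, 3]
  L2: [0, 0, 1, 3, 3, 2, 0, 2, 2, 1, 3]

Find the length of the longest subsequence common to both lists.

6

One common subsequence of length 6: 2 (L1 #2, L2 #6), 0 (L1 #3, L2 #7), 2 (L1 #4, L2 #8), 2 (L1 #6, L2 #9), 1 (L1 #7, L2 #10), 3 (L1 #13, L2 #11). Since dp[13][11] = 6, nothing longer is possible.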